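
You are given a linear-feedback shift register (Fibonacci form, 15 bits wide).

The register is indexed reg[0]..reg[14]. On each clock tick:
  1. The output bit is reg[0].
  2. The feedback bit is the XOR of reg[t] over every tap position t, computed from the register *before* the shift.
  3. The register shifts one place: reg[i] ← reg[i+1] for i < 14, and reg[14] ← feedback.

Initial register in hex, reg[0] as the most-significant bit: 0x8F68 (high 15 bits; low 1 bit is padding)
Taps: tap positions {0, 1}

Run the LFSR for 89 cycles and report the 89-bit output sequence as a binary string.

10001111011010010010001101110110110010110011011010111010101101111001111110110001010000011

k : reg_k → out_k, fb_k
0: 100011110110100 → 1, fb=1
1: 000111101101001 → 0, fb=0
2: 001111011010010 → 0, fb=0
3: 011110110100100 → 0, fb=1
4: 111101101001001 → 1, fb=0
5: 111011010010010 → 1, fb=0
6: 110110100100100 → 1, fb=0
7: 101101001001000 → 1, fb=1
8: 011010010010001 → 0, fb=1
9: 110100100100011 → 1, fb=0
10: 101001001000110 → 1, fb=1
11: 010010010001101 → 0, fb=1
12: 100100100011011 → 1, fb=1
13: 001001000110111 → 0, fb=0
14: 010010001101110 → 0, fb=1
15: 100100011011101 → 1, fb=1
16: 001000110111011 → 0, fb=0
17: 010001101110110 → 0, fb=1
18: 100011011101101 → 1, fb=1
19: 000110111011011 → 0, fb=0
20: 001101110110110 → 0, fb=0
21: 011011101101100 → 0, fb=1
22: 110111011011001 → 1, fb=0
23: 101110110110010 → 1, fb=1
24: 011101101100101 → 0, fb=1
25: 111011011001011 → 1, fb=0
26: 110110110010110 → 1, fb=0
27: 101101100101100 → 1, fb=1
28: 011011001011001 → 0, fb=1
29: 110110010110011 → 1, fb=0
30: 101100101100110 → 1, fb=1
31: 011001011001101 → 0, fb=1
32: 110010110011011 → 1, fb=0
33: 100101100110110 → 1, fb=1
34: 001011001101101 → 0, fb=0
35: 010110011011010 → 0, fb=1
36: 101100110110101 → 1, fb=1
37: 011001101101011 → 0, fb=1
38: 110011011010111 → 1, fb=0
39: 100110110101110 → 1, fb=1
40: 001101101011101 → 0, fb=0
41: 011011010111010 → 0, fb=1
42: 110110101110101 → 1, fb=0
43: 101101011101010 → 1, fb=1
44: 011010111010101 → 0, fb=1
45: 110101110101011 → 1, fb=0
46: 101011101010110 → 1, fb=1
47: 010111010101101 → 0, fb=1
48: 101110101011011 → 1, fb=1
49: 011101010110111 → 0, fb=1
50: 111010101101111 → 1, fb=0
51: 110101011011110 → 1, fb=0
52: 101010110111100 → 1, fb=1
53: 010101101111001 → 0, fb=1
54: 101011011110011 → 1, fb=1
55: 010110111100111 → 0, fb=1
56: 101101111001111 → 1, fb=1
57: 011011110011111 → 0, fb=1
58: 110111100111111 → 1, fb=0
59: 101111001111110 → 1, fb=1
60: 011110011111101 → 0, fb=1
61: 111100111111011 → 1, fb=0
62: 111001111110110 → 1, fb=0
63: 110011111101100 → 1, fb=0
64: 100111111011000 → 1, fb=1
65: 001111110110001 → 0, fb=0
66: 011111101100010 → 0, fb=1
67: 111111011000101 → 1, fb=0
68: 111110110001010 → 1, fb=0
69: 111101100010100 → 1, fb=0
70: 111011000101000 → 1, fb=0
71: 110110001010000 → 1, fb=0
72: 101100010100000 → 1, fb=1
73: 011000101000001 → 0, fb=1
74: 110001010000011 → 1, fb=0
75: 100010100000110 → 1, fb=1
76: 000101000001101 → 0, fb=0
77: 001010000011010 → 0, fb=0
78: 010100000110100 → 0, fb=1
79: 101000001101001 → 1, fb=1
80: 010000011010011 → 0, fb=1
81: 100000110100111 → 1, fb=1
82: 000001101001111 → 0, fb=0
83: 000011010011110 → 0, fb=0
84: 000110100111100 → 0, fb=0
85: 001101001111000 → 0, fb=0
86: 011010011110000 → 0, fb=1
87: 110100111100001 → 1, fb=0
88: 101001111000010 → 1, fb=1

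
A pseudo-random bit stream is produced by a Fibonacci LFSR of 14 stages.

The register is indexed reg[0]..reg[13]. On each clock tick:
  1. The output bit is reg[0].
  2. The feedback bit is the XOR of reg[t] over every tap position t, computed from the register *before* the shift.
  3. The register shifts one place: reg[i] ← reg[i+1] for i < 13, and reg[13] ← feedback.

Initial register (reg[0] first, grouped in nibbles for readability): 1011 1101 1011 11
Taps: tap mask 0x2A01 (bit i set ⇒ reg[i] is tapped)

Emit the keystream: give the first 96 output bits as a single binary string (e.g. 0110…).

step | reg (before) | out | fb
   0 | 10111101101111 | 1 | 1
   1 | 01111011011111 | 0 | 1
   2 | 11110110111111 | 1 | 0
   3 | 11101101111110 | 1 | 1
   4 | 11011011111101 | 1 | 0
   5 | 10110111111010 | 1 | 0
   6 | 01101111110100 | 0 | 0
   7 | 11011111101000 | 1 | 1
   8 | 10111111010001 | 1 | 1
   9 | 01111110100011 | 0 | 1
  10 | 11111101000111 | 1 | 1
  11 | 11111010001111 | 1 | 1
  12 | 11110100011111 | 1 | 0
  13 | 11101000111110 | 1 | 1
  14 | 11010001111101 | 1 | 0
  15 | 10100011111010 | 1 | 0
  16 | 01000111110100 | 0 | 0
  17 | 10001111101000 | 1 | 1
  18 | 00011111010001 | 0 | 0
  19 | 00111110100010 | 0 | 0
  20 | 01111101000100 | 0 | 1
  21 | 11111010001001 | 1 | 0
  22 | 11110100010010 | 1 | 0
  23 | 11101000100100 | 1 | 0
  24 | 11010001001000 | 1 | 1
  25 | 10100010010001 | 1 | 1
  26 | 01000100100011 | 0 | 1
  27 | 10001001000111 | 1 | 1
  28 | 00010010001111 | 0 | 0
  29 | 00100100011110 | 0 | 0
  30 | 01001000111100 | 0 | 0
  31 | 10010001111000 | 1 | 0
  32 | 00100011110000 | 0 | 1
  33 | 01000111100001 | 0 | 1
  34 | 10001111000011 | 1 | 0
  35 | 00011110000110 | 0 | 1
  36 | 00111100001101 | 0 | 0
  37 | 01111000011010 | 0 | 1
  38 | 11110000110101 | 1 | 0
  39 | 11100001101010 | 1 | 1
  40 | 11000011010101 | 1 | 0
  41 | 10000110101010 | 1 | 1
  42 | 00001101010101 | 0 | 1
  43 | 00011010101011 | 0 | 1
  44 | 00110101010111 | 0 | 1
  45 | 01101010101111 | 0 | 0
  46 | 11010101011110 | 1 | 1
  47 | 10101010111101 | 1 | 0
  48 | 01010101111010 | 0 | 1
  49 | 10101011110101 | 1 | 0
  50 | 01010111101010 | 0 | 0
  51 | 10101111010100 | 1 | 1
  52 | 01011110101001 | 0 | 1
  53 | 10111101010011 | 1 | 1
  54 | 01111010100111 | 0 | 0
  55 | 11110101001110 | 1 | 0
  56 | 11101010011100 | 1 | 1
  57 | 11010100111001 | 1 | 1
  58 | 10101001110011 | 1 | 1
  59 | 01010011100111 | 0 | 0
  60 | 10100111001110 | 1 | 0
  61 | 01001110011100 | 0 | 0
  62 | 10011100111000 | 1 | 0
  63 | 00111001110000 | 0 | 1
  64 | 01110011100001 | 0 | 1
  65 | 11100111000011 | 1 | 0
  66 | 11001110000110 | 1 | 0
  67 | 10011100001100 | 1 | 0
  68 | 00111000011000 | 0 | 1
  69 | 01110000110001 | 0 | 0
  70 | 11100001100010 | 1 | 1
  71 | 11000011000101 | 1 | 1
  72 | 10000110001011 | 1 | 0
  73 | 00001100010110 | 0 | 0
  74 | 00011000101100 | 0 | 1
  75 | 00110001011001 | 0 | 0
  76 | 01100010110010 | 0 | 1
  77 | 11000101100101 | 1 | 1
  78 | 10001011001011 | 1 | 0
  79 | 00010110010110 | 0 | 0
  80 | 00101100101100 | 0 | 1
  81 | 01011001011001 | 0 | 0
  82 | 10110010110010 | 1 | 0
  83 | 01100101100100 | 0 | 1
  84 | 11001011001001 | 1 | 0
  85 | 10010110010010 | 1 | 0
  86 | 00101100100100 | 0 | 1
  87 | 01011001001001 | 0 | 1
  88 | 10110010010011 | 1 | 1
  89 | 01100100100111 | 0 | 0
  90 | 11001001001110 | 1 | 0
  91 | 10010010011100 | 1 | 1
  92 | 00100100111001 | 0 | 0
  93 | 01001001110010 | 0 | 1
  94 | 10010011100101 | 1 | 1
  95 | 00100111001011 | 0 | 1

101111011011111101000111110100010010001111000011010101011110101001110011100001100010110010110010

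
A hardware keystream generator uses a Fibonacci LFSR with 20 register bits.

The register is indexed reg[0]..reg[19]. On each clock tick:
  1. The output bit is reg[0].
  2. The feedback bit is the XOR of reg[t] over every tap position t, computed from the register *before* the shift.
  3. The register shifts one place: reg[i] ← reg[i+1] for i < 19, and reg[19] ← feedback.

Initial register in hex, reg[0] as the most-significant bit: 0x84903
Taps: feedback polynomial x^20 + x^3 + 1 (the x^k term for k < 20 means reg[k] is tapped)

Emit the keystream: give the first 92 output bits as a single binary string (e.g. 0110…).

step | reg (before) | out | fb
   0 | 10000100100100000011 | 1 | 1
   1 | 00001001001000000111 | 0 | 0
   2 | 00010010010000001110 | 0 | 1
   3 | 00100100100000011101 | 0 | 0
   4 | 01001001000000111010 | 0 | 0
   5 | 10010010000001110100 | 1 | 0
   6 | 00100100000011101000 | 0 | 0
   7 | 01001000000111010000 | 0 | 0
   8 | 10010000001110100000 | 1 | 0
   9 | 00100000011101000000 | 0 | 0
  10 | 01000000111010000000 | 0 | 0
  11 | 10000001110100000000 | 1 | 1
  12 | 00000011101000000001 | 0 | 0
  13 | 00000111010000000010 | 0 | 0
  14 | 00001110100000000100 | 0 | 0
  15 | 00011101000000001000 | 0 | 1
  16 | 00111010000000010001 | 0 | 1
  17 | 01110100000000100011 | 0 | 1
  18 | 11101000000001000111 | 1 | 1
  19 | 11010000000010001111 | 1 | 0
  20 | 10100000000100011110 | 1 | 1
  21 | 01000000001000111101 | 0 | 0
  22 | 10000000010001111010 | 1 | 1
  23 | 00000000100011110101 | 0 | 0
  24 | 00000001000111101010 | 0 | 0
  25 | 00000010001111010100 | 0 | 0
  26 | 00000100011110101000 | 0 | 0
  27 | 00001000111101010000 | 0 | 0
  28 | 00010001111010100000 | 0 | 1
  29 | 00100011110101000001 | 0 | 0
  30 | 01000111101010000010 | 0 | 0
  31 | 10001111010100000100 | 1 | 1
  32 | 00011110101000001001 | 0 | 1
  33 | 00111101010000010011 | 0 | 1
  34 | 01111010100000100111 | 0 | 1
  35 | 11110101000001001111 | 1 | 0
  36 | 11101010000010011110 | 1 | 1
  37 | 11010100000100111101 | 1 | 0
  38 | 10101000001001111010 | 1 | 1
  39 | 01010000010011110101 | 0 | 1
  40 | 10100000100111101011 | 1 | 1
  41 | 01000001001111010111 | 0 | 0
  42 | 10000010011110101110 | 1 | 1
  43 | 00000100111101011101 | 0 | 0
  44 | 00001001111010111010 | 0 | 0
  45 | 00010011110101110100 | 0 | 1
  46 | 00100111101011101001 | 0 | 0
  47 | 01001111010111010010 | 0 | 0
  48 | 10011110101110100100 | 1 | 0
  49 | 00111101011101001000 | 0 | 1
  50 | 01111010111010010001 | 0 | 1
  51 | 11110101110100100011 | 1 | 0
  52 | 11101011101001000110 | 1 | 1
  53 | 11010111010010001101 | 1 | 0
  54 | 10101110100100011010 | 1 | 1
  55 | 01011101001000110101 | 0 | 1
  56 | 10111010010001101011 | 1 | 0
  57 | 01110100100011010110 | 0 | 1
  58 | 11101001000110101101 | 1 | 1
  59 | 11010010001101011011 | 1 | 0
  60 | 10100100011010110110 | 1 | 1
  61 | 01001000110101101101 | 0 | 0
  62 | 10010001101011011010 | 1 | 0
  63 | 00100011010110110100 | 0 | 0
  64 | 01000110101101101000 | 0 | 0
  65 | 10001101011011010000 | 1 | 1
  66 | 00011010110110100001 | 0 | 1
  67 | 00110101101101000011 | 0 | 1
  68 | 01101011011010000111 | 0 | 0
  69 | 11010110110100001110 | 1 | 0
  70 | 10101101101000011100 | 1 | 1
  71 | 01011011010000111001 | 0 | 1
  72 | 10110110100001110011 | 1 | 0
  73 | 01101101000011100110 | 0 | 0
  74 | 11011010000111001100 | 1 | 0
  75 | 10110100001110011000 | 1 | 0
  76 | 01101000011100110000 | 0 | 0
  77 | 11010000111001100000 | 1 | 0
  78 | 10100001110011000000 | 1 | 1
  79 | 01000011100110000001 | 0 | 0
  80 | 10000111001100000010 | 1 | 1
  81 | 00001110011000000101 | 0 | 0
  82 | 00011100110000001010 | 0 | 1
  83 | 00111001100000010101 | 0 | 1
  84 | 01110011000000101011 | 0 | 1
  85 | 11100110000001010111 | 1 | 1
  86 | 11001100000010101111 | 1 | 1
  87 | 10011000000101011111 | 1 | 0
  88 | 00110000001010111110 | 0 | 1
  89 | 01100000010101111101 | 0 | 0
  90 | 11000000101011111010 | 1 | 1
  91 | 10000001010111110101 | 1 | 1

10000100100100000011101000000001000111101010000010011110101110100100011010110110100001110011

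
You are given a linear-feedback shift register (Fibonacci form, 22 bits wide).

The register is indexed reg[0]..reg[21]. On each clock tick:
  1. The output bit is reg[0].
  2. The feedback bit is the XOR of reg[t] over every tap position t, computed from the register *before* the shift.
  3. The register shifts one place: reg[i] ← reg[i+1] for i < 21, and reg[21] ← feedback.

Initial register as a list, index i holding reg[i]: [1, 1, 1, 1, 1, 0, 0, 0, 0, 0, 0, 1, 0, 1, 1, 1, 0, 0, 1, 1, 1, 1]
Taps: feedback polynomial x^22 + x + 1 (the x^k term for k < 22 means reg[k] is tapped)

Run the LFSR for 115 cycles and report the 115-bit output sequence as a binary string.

1111100000010111001111000010000011100101000100011000010010111100110010100011011100010101011110010110010011111110001

tick  register→output (feedback)
  0  1111100000010111001111→1 (0)
  1  1111000000101110011110→1 (0)
  2  1110000001011100111100→1 (0)
  3  1100000010111001111000→1 (0)
  4  1000000101110011110000→1 (1)
  5  0000001011100111100001→0 (0)
  6  0000010111001111000010→0 (0)
  7  0000101110011110000100→0 (0)
  8  0001011100111100001000→0 (0)
  9  0010111001111000010000→0 (0)
 10  0101110011110000100000→0 (1)
 11  1011100111100001000001→1 (1)
 12  0111001111000010000011→0 (1)
 13  1110011110000100000111→1 (0)
 14  1100111100001000001110→1 (0)
 15  1001111000010000011100→1 (1)
 16  0011110000100000111001→0 (0)
 17  0111100001000001110010→0 (1)
 18  1111000010000011100101→1 (0)
 19  1110000100000111001010→1 (0)
 20  1100001000001110010100→1 (0)
 21  1000010000011100101000→1 (1)
 22  0000100000111001010001→0 (0)
 23  0001000001110010100010→0 (0)
 24  0010000011100101000100→0 (0)
 25  0100000111001010001000→0 (1)
 26  1000001110010100010001→1 (1)
 27  0000011100101000100011→0 (0)
 28  0000111001010001000110→0 (0)
 29  0001110010100010001100→0 (0)
 30  0011100101000100011000→0 (0)
 31  0111001010001000110000→0 (1)
 32  1110010100010001100001→1 (0)
 33  1100101000100011000010→1 (0)
 34  1001010001000110000100→1 (1)
 35  0010100010001100001001→0 (0)
 36  0101000100011000010010→0 (1)
 37  1010001000110000100101→1 (1)
 38  0100010001100001001011→0 (1)
 39  1000100011000010010111→1 (1)
 40  0001000110000100101111→0 (0)
 41  0010001100001001011110→0 (0)
 42  0100011000010010111100→0 (1)
 43  1000110000100101111001→1 (1)
 44  0001100001001011110011→0 (0)
 45  0011000010010111100110→0 (0)
 46  0110000100101111001100→0 (1)
 47  1100001001011110011001→1 (0)
 48  1000010010111100110010→1 (1)
 49  0000100101111001100101→0 (0)
 50  0001001011110011001010→0 (0)
 51  0010010111100110010100→0 (0)
 52  0100101111001100101000→0 (1)
 53  1001011110011001010001→1 (1)
 54  0010111100110010100011→0 (0)
 55  0101111001100101000110→0 (1)
 56  1011110011001010001101→1 (1)
 57  0111100110010100011011→0 (1)
 58  1111001100101000110111→1 (0)
 59  1110011001010001101110→1 (0)
 60  1100110010100011011100→1 (0)
 61  1001100101000110111000→1 (1)
 62  0011001010001101110001→0 (0)
 63  0110010100011011100010→0 (1)
 64  1100101000110111000101→1 (0)
 65  1001010001101110001010→1 (1)
 66  0010100011011100010101→0 (0)
 67  0101000110111000101010→0 (1)
 68  1010001101110001010101→1 (1)
 69  0100011011100010101011→0 (1)
 70  1000110111000101010111→1 (1)
 71  0001101110001010101111→0 (0)
 72  0011011100010101011110→0 (0)
 73  0110111000101010111100→0 (1)
 74  1101110001010101111001→1 (0)
 75  1011100010101011110010→1 (1)
 76  0111000101010111100101→0 (1)
 77  1110001010101111001011→1 (0)
 78  1100010101011110010110→1 (0)
 79  1000101010111100101100→1 (1)
 80  0001010101111001011001→0 (0)
 81  0010101011110010110010→0 (0)
 82  0101010111100101100100→0 (1)
 83  1010101111001011001001→1 (1)
 84  0101011110010110010011→0 (1)
 85  1010111100101100100111→1 (1)
 86  0101111001011001001111→0 (1)
 87  1011110010110010011111→1 (1)
 88  0111100101100100111111→0 (1)
 89  1111001011001001111111→1 (0)
 90  1110010110010011111110→1 (0)
 91  1100101100100111111100→1 (0)
 92  1001011001001111111000→1 (1)
 93  0010110010011111110001→0 (0)
 94  0101100100111111100010→0 (1)
 95  1011001001111111000101→1 (1)
 96  0110010011111110001011→0 (1)
 97  1100100111111100010111→1 (0)
 98  1001001111111000101110→1 (1)
 99  0010011111110001011101→0 (0)
100  0100111111100010111010→0 (1)
101  1001111111000101110101→1 (1)
102  0011111110001011101011→0 (0)
103  0111111100010111010110→0 (1)
104  1111111000101110101101→1 (0)
105  1111110001011101011010→1 (0)
106  1111100010111010110100→1 (0)
107  1111000101110101101000→1 (0)
108  1110001011101011010000→1 (0)
109  1100010111010110100000→1 (0)
110  1000101110101101000000→1 (1)
111  0001011101011010000001→0 (0)
112  0010111010110100000010→0 (0)
113  0101110101101000000100→0 (1)
114  1011101011010000001001→1 (1)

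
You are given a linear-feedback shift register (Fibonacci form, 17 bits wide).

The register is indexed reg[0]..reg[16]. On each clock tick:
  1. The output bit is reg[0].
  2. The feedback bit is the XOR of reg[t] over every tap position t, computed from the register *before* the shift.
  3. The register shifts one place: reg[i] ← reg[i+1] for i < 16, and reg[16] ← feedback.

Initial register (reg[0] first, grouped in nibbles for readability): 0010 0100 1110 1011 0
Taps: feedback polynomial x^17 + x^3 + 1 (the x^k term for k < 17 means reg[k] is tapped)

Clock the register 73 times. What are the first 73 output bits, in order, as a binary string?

0010010011101011000000011101100110000111100010101101110111101110000110010

step | reg (before) | out | fb
   0 | 00100100111010110 | 0 | 0
   1 | 01001001110101100 | 0 | 0
   2 | 10010011101011000 | 1 | 0
   3 | 00100111010110000 | 0 | 0
   4 | 01001110101100000 | 0 | 0
   5 | 10011101011000000 | 1 | 0
   6 | 00111010110000000 | 0 | 1
   7 | 01110101100000001 | 0 | 1
   8 | 11101011000000011 | 1 | 1
   9 | 11010110000000111 | 1 | 0
  10 | 10101100000001110 | 1 | 1
  11 | 01011000000011101 | 0 | 1
  12 | 10110000000111011 | 1 | 0
  13 | 01100000001110110 | 0 | 0
  14 | 11000000011101100 | 1 | 1
  15 | 10000000111011001 | 1 | 1
  16 | 00000001110110011 | 0 | 0
  17 | 00000011101100110 | 0 | 0
  18 | 00000111011001100 | 0 | 0
  19 | 00001110110011000 | 0 | 0
  20 | 00011101100110000 | 0 | 1
  21 | 00111011001100001 | 0 | 1
  22 | 01110110011000011 | 0 | 1
  23 | 11101100110000111 | 1 | 1
  24 | 11011001100001111 | 1 | 0
  25 | 10110011000011110 | 1 | 0
  26 | 01100110000111100 | 0 | 0
  27 | 11001100001111000 | 1 | 1
  28 | 10011000011110001 | 1 | 0
  29 | 00110000111100010 | 0 | 1
  30 | 01100001111000101 | 0 | 0
  31 | 11000011110001010 | 1 | 1
  32 | 10000111100010101 | 1 | 1
  33 | 00001111000101011 | 0 | 0
  34 | 00011110001010110 | 0 | 1
  35 | 00111100010101101 | 0 | 1
  36 | 01111000101011011 | 0 | 1
  37 | 11110001010110111 | 1 | 0
  38 | 11100010101101110 | 1 | 1
  39 | 11000101011011101 | 1 | 1
  40 | 10001010110111011 | 1 | 1
  41 | 00010101101110111 | 0 | 1
  42 | 00101011011101111 | 0 | 0
  43 | 01010110111011110 | 0 | 1
  44 | 10101101110111101 | 1 | 1
  45 | 01011011101111011 | 0 | 1
  46 | 10110111011110111 | 1 | 0
  47 | 01101110111101110 | 0 | 0
  48 | 11011101111011100 | 1 | 0
  49 | 10111011110111000 | 1 | 0
  50 | 01110111101110000 | 0 | 1
  51 | 11101111011100001 | 1 | 1
  52 | 11011110111000011 | 1 | 0
  53 | 10111101110000110 | 1 | 0
  54 | 01111011100001100 | 0 | 1
  55 | 11110111000011001 | 1 | 0
  56 | 11101110000110010 | 1 | 1
  57 | 11011100001100101 | 1 | 0
  58 | 10111000011001010 | 1 | 0
  59 | 01110000110010100 | 0 | 1
  60 | 11100001100101001 | 1 | 1
  61 | 11000011001010011 | 1 | 1
  62 | 10000110010100111 | 1 | 1
  63 | 00001100101001111 | 0 | 0
  64 | 00011001010011110 | 0 | 1
  65 | 00110010100111101 | 0 | 1
  66 | 01100101001111011 | 0 | 0
  67 | 11001010011110110 | 1 | 1
  68 | 10010100111101101 | 1 | 0
  69 | 00101001111011010 | 0 | 0
  70 | 01010011110110100 | 0 | 1
  71 | 10100111101101001 | 1 | 1
  72 | 01001111011010011 | 0 | 0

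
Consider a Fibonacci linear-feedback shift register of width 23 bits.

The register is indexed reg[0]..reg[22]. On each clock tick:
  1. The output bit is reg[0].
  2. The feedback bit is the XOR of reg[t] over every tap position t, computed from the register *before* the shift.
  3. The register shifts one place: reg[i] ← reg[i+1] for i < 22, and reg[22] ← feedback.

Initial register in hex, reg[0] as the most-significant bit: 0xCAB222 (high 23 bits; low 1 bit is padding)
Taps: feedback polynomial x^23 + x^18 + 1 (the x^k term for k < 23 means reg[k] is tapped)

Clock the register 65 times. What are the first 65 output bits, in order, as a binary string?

11001010101100100010001010000001011011110011110011100101111100011

step | reg (before) | out | fb
   0 | 11001010101100100010001 | 1 | 0
   1 | 10010101011001000100010 | 1 | 1
   2 | 00101010110010001000101 | 0 | 0
   3 | 01010101100100010001010 | 0 | 0
   4 | 10101011001000100010100 | 1 | 0
   5 | 01010110010001000101000 | 0 | 0
   6 | 10101100100010001010000 | 1 | 0
   7 | 01011001000100010100000 | 0 | 0
   8 | 10110010001000101000000 | 1 | 1
   9 | 01100100010001010000001 | 0 | 0
  10 | 11001000100010100000010 | 1 | 1
  11 | 10010001000101000000101 | 1 | 1
  12 | 00100010001010000001011 | 0 | 0
  13 | 01000100010100000010110 | 0 | 1
  14 | 10001000101000000101101 | 1 | 1
  15 | 00010001010000001011011 | 0 | 1
  16 | 00100010100000010110111 | 0 | 1
  17 | 01000101000000101101111 | 0 | 0
  18 | 10001010000001011011110 | 1 | 0
  19 | 00010100000010110111100 | 0 | 1
  20 | 00101000000101101111001 | 0 | 1
  21 | 01010000001011011110011 | 0 | 1
  22 | 10100000010110111100111 | 1 | 1
  23 | 01000000101101111001111 | 0 | 0
  24 | 10000001011011110011110 | 1 | 0
  25 | 00000010110111100111100 | 0 | 1
  26 | 00000101101111001111001 | 0 | 1
  27 | 00001011011110011110011 | 0 | 1
  28 | 00010110111100111100111 | 0 | 0
  29 | 00101101111001111001110 | 0 | 0
  30 | 01011011110011110011100 | 0 | 1
  31 | 10110111100111100111001 | 1 | 0
  32 | 01101111001111001110010 | 0 | 1
  33 | 11011110011110011100101 | 1 | 1
  34 | 10111100111100111001011 | 1 | 1
  35 | 01111001111001110010111 | 0 | 1
  36 | 11110011110011100101111 | 1 | 1
  37 | 11100111100111001011111 | 1 | 0
  38 | 11001111001110010111110 | 1 | 0
  39 | 10011110011100101111100 | 1 | 0
  40 | 00111100111001011111000 | 0 | 1
  41 | 01111001110010111110001 | 0 | 1
  42 | 11110011100101111100011 | 1 | 1
  43 | 11100111001011111000111 | 1 | 1
  44 | 11001110010111110001111 | 1 | 1
  45 | 10011100101111100011111 | 1 | 0
  46 | 00111001011111000111110 | 0 | 1
  47 | 01110010111110001111101 | 0 | 1
  48 | 11100101111100011111011 | 1 | 0
  49 | 11001011111000111110110 | 1 | 0
  50 | 10010111110001111101100 | 1 | 1
  51 | 00101111100011111011001 | 0 | 1
  52 | 01011111000111110110011 | 0 | 1
  53 | 10111110001111101100111 | 1 | 1
  54 | 01111100011111011001111 | 0 | 0
  55 | 11111000111110110011110 | 1 | 0
  56 | 11110001111101100111100 | 1 | 0
  57 | 11100011111011001111000 | 1 | 0
  58 | 11000111110110011110000 | 1 | 0
  59 | 10001111101100111100000 | 1 | 1
  60 | 00011111011001111000001 | 0 | 0
  61 | 00111110110011110000010 | 0 | 0
  62 | 01111101100111100000100 | 0 | 0
  63 | 11111011001111000001000 | 1 | 1
  64 | 11110110011110000010001 | 1 | 0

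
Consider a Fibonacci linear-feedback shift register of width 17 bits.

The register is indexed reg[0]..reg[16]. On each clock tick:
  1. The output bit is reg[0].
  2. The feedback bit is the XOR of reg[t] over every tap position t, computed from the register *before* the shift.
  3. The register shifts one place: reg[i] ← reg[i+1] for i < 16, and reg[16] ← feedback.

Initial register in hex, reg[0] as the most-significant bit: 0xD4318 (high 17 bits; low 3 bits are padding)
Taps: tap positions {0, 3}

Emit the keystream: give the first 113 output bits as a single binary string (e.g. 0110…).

11010100001100011011101011011110001101100001011111000011010101001110110011111001110001011001101111110100101000100

k : reg_k → out_k, fb_k
0: 11010100001100011 → 1, fb=0
1: 10101000011000110 → 1, fb=1
2: 01010000110001101 → 0, fb=1
3: 10100001100011011 → 1, fb=1
4: 01000011000110111 → 0, fb=0
5: 10000110001101110 → 1, fb=1
6: 00001100011011101 → 0, fb=0
7: 00011000110111010 → 0, fb=1
8: 00110001101110101 → 0, fb=1
9: 01100011011101011 → 0, fb=0
10: 11000110111010110 → 1, fb=1
11: 10001101110101101 → 1, fb=1
12: 00011011101011011 → 0, fb=1
13: 00110111010110111 → 0, fb=1
14: 01101110101101111 → 0, fb=0
15: 11011101011011110 → 1, fb=0
16: 10111010110111100 → 1, fb=0
17: 01110101101111000 → 0, fb=1
18: 11101011011110001 → 1, fb=1
19: 11010110111100011 → 1, fb=0
20: 10101101111000110 → 1, fb=1
21: 01011011110001101 → 0, fb=1
22: 10110111100011011 → 1, fb=0
23: 01101111000110110 → 0, fb=0
24: 11011110001101100 → 1, fb=0
25: 10111100011011000 → 1, fb=0
26: 01111000110110000 → 0, fb=1
27: 11110001101100001 → 1, fb=0
28: 11100011011000010 → 1, fb=1
29: 11000110110000101 → 1, fb=1
30: 10001101100001011 → 1, fb=1
31: 00011011000010111 → 0, fb=1
32: 00110110000101111 → 0, fb=1
33: 01101100001011111 → 0, fb=0
34: 11011000010111110 → 1, fb=0
35: 10110000101111100 → 1, fb=0
36: 01100001011111000 → 0, fb=0
37: 11000010111110000 → 1, fb=1
38: 10000101111100001 → 1, fb=1
39: 00001011111000011 → 0, fb=0
40: 00010111110000110 → 0, fb=1
41: 00101111100001101 → 0, fb=0
42: 01011111000011010 → 0, fb=1
43: 10111110000110101 → 1, fb=0
44: 01111100001101010 → 0, fb=1
45: 11111000011010101 → 1, fb=0
46: 11110000110101010 → 1, fb=0
47: 11100001101010100 → 1, fb=1
48: 11000011010101001 → 1, fb=1
49: 10000110101010011 → 1, fb=1
50: 00001101010100111 → 0, fb=0
51: 00011010101001110 → 0, fb=1
52: 00110101010011101 → 0, fb=1
53: 01101010100111011 → 0, fb=0
54: 11010101001110110 → 1, fb=0
55: 10101010011101100 → 1, fb=1
56: 01010100111011001 → 0, fb=1
57: 10101001110110011 → 1, fb=1
58: 01010011101100111 → 0, fb=1
59: 10100111011001111 → 1, fb=1
60: 01001110110011111 → 0, fb=0
61: 10011101100111110 → 1, fb=0
62: 00111011001111100 → 0, fb=1
63: 01110110011111001 → 0, fb=1
64: 11101100111110011 → 1, fb=1
65: 11011001111100111 → 1, fb=0
66: 10110011111001110 → 1, fb=0
67: 01100111110011100 → 0, fb=0
68: 11001111100111000 → 1, fb=1
69: 10011111001110001 → 1, fb=0
70: 00111110011100010 → 0, fb=1
71: 01111100111000101 → 0, fb=1
72: 11111001110001011 → 1, fb=0
73: 11110011100010110 → 1, fb=0
74: 11100111000101100 → 1, fb=1
75: 11001110001011001 → 1, fb=1
76: 10011100010110011 → 1, fb=0
77: 00111000101100110 → 0, fb=1
78: 01110001011001101 → 0, fb=1
79: 11100010110011011 → 1, fb=1
80: 11000101100110111 → 1, fb=1
81: 10001011001101111 → 1, fb=1
82: 00010110011011111 → 0, fb=1
83: 00101100110111111 → 0, fb=0
84: 01011001101111110 → 0, fb=1
85: 10110011011111101 → 1, fb=0
86: 01100110111111010 → 0, fb=0
87: 11001101111110100 → 1, fb=1
88: 10011011111101001 → 1, fb=0
89: 00110111111010010 → 0, fb=1
90: 01101111110100101 → 0, fb=0
91: 11011111101001010 → 1, fb=0
92: 10111111010010100 → 1, fb=0
93: 01111110100101000 → 0, fb=1
94: 11111101001010001 → 1, fb=0
95: 11111010010100010 → 1, fb=0
96: 11110100101000100 → 1, fb=0
97: 11101001010001000 → 1, fb=1
98: 11010010100010001 → 1, fb=0
99: 10100101000100010 → 1, fb=1
100: 01001010001000101 → 0, fb=0
101: 10010100010001010 → 1, fb=0
102: 00101000100010100 → 0, fb=0
103: 01010001000101000 → 0, fb=1
104: 10100010001010001 → 1, fb=1
105: 01000100010100011 → 0, fb=0
106: 10001000101000110 → 1, fb=1
107: 00010001010001101 → 0, fb=1
108: 00100010100011011 → 0, fb=0
109: 01000101000110110 → 0, fb=0
110: 10001010001101100 → 1, fb=1
111: 00010100011011001 → 0, fb=1
112: 00101000110110011 → 0, fb=0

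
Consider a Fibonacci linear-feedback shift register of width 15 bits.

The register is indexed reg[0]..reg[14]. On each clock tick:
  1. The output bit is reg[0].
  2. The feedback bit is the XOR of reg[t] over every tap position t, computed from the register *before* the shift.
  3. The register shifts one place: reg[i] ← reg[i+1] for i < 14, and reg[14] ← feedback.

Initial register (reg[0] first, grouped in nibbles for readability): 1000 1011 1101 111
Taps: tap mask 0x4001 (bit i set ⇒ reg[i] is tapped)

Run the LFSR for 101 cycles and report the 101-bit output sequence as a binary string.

step | reg (before) | out | fb
   0 | 100010111101111 | 1 | 0
   1 | 000101111011110 | 0 | 0
   2 | 001011110111100 | 0 | 0
   3 | 010111101111000 | 0 | 0
   4 | 101111011110000 | 1 | 1
   5 | 011110111100001 | 0 | 1
   6 | 111101111000011 | 1 | 0
   7 | 111011110000110 | 1 | 1
   8 | 110111100001101 | 1 | 0
   9 | 101111000011010 | 1 | 1
  10 | 011110000110101 | 0 | 1
  11 | 111100001101011 | 1 | 0
  12 | 111000011010110 | 1 | 1
  13 | 110000110101101 | 1 | 0
  14 | 100001101011010 | 1 | 1
  15 | 000011010110101 | 0 | 1
  16 | 000110101101011 | 0 | 1
  17 | 001101011010111 | 0 | 1
  18 | 011010110101111 | 0 | 1
  19 | 110101101011111 | 1 | 0
  20 | 101011010111110 | 1 | 1
  21 | 010110101111101 | 0 | 1
  22 | 101101011111011 | 1 | 0
  23 | 011010111110110 | 0 | 0
  24 | 110101111101100 | 1 | 1
  25 | 101011111011001 | 1 | 0
  26 | 010111110110010 | 0 | 0
  27 | 101111101100100 | 1 | 1
  28 | 011111011001001 | 0 | 1
  29 | 111110110010011 | 1 | 0
  30 | 111101100100110 | 1 | 1
  31 | 111011001001101 | 1 | 0
  32 | 110110010011010 | 1 | 1
  33 | 101100100110101 | 1 | 0
  34 | 011001001101010 | 0 | 0
  35 | 110010011010100 | 1 | 1
  36 | 100100110101001 | 1 | 0
  37 | 001001101010010 | 0 | 0
  38 | 010011010100100 | 0 | 0
  39 | 100110101001000 | 1 | 1
  40 | 001101010010001 | 0 | 1
  41 | 011010100100011 | 0 | 1
  42 | 110101001000111 | 1 | 0
  43 | 101010010001110 | 1 | 1
  44 | 010100100011101 | 0 | 1
  45 | 101001000111011 | 1 | 0
  46 | 010010001110110 | 0 | 0
  47 | 100100011101100 | 1 | 1
  48 | 001000111011001 | 0 | 1
  49 | 010001110110011 | 0 | 1
  50 | 100011101100111 | 1 | 0
  51 | 000111011001110 | 0 | 0
  52 | 001110110011100 | 0 | 0
  53 | 011101100111000 | 0 | 0
  54 | 111011001110000 | 1 | 1
  55 | 110110011100001 | 1 | 0
  56 | 101100111000010 | 1 | 1
  57 | 011001110000101 | 0 | 1
  58 | 110011100001011 | 1 | 0
  59 | 100111000010110 | 1 | 1
  60 | 001110000101101 | 0 | 1
  61 | 011100001011011 | 0 | 1
  62 | 111000010110111 | 1 | 0
  63 | 110000101101110 | 1 | 1
  64 | 100001011011101 | 1 | 0
  65 | 000010110111010 | 0 | 0
  66 | 000101101110100 | 0 | 0
  67 | 001011011101000 | 0 | 0
  68 | 010110111010000 | 0 | 0
  69 | 101101110100000 | 1 | 1
  70 | 011011101000001 | 0 | 1
  71 | 110111010000011 | 1 | 0
  72 | 101110100000110 | 1 | 1
  73 | 011101000001101 | 0 | 1
  74 | 111010000011011 | 1 | 0
  75 | 110100000110110 | 1 | 1
  76 | 101000001101101 | 1 | 0
  77 | 010000011011010 | 0 | 0
  78 | 100000110110100 | 1 | 1
  79 | 000001101101001 | 0 | 1
  80 | 000011011010011 | 0 | 1
  81 | 000110110100111 | 0 | 1
  82 | 001101101001111 | 0 | 1
  83 | 011011010011111 | 0 | 1
  84 | 110110100111111 | 1 | 0
  85 | 101101001111110 | 1 | 1
  86 | 011010011111101 | 0 | 1
  87 | 110100111111011 | 1 | 0
  88 | 101001111110110 | 1 | 1
  89 | 010011111101101 | 0 | 1
  90 | 100111111011011 | 1 | 0
  91 | 001111110110110 | 0 | 0
  92 | 011111101101100 | 0 | 0
  93 | 111111011011000 | 1 | 1
  94 | 111110110110001 | 1 | 0
  95 | 111101101100010 | 1 | 1
  96 | 111011011000101 | 1 | 0
  97 | 110110110001010 | 1 | 1
  98 | 101101100010101 | 1 | 0
  99 | 011011000101010 | 0 | 0
 100 | 110110001010100 | 1 | 1

10001011110111100001101011010111110110010011010100100011101100111000010110111010000011011010011111101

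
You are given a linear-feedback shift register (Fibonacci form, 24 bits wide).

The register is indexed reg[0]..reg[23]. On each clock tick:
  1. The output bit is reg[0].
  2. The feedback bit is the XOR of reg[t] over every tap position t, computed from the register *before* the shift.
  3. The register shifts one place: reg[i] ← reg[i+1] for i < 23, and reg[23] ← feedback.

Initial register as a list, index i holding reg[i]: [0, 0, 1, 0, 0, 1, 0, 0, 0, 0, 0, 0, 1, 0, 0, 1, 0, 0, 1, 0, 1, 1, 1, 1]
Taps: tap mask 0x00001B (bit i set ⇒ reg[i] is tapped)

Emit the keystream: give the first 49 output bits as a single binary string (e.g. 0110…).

k : reg_k → out_k, fb_k
0: 001001000000100100101111 → 0, fb=0
1: 010010000001001001011110 → 0, fb=0
2: 100100000010010010111100 → 1, fb=0
3: 001000000100100101111000 → 0, fb=0
4: 010000001001001011110000 → 0, fb=1
5: 100000010010010111100001 → 1, fb=1
6: 000000100100101111000011 → 0, fb=0
7: 000001001001011110000110 → 0, fb=0
8: 000010010010111100001100 → 0, fb=1
9: 000100100101111000011001 → 0, fb=1
10: 001001001011110000110011 → 0, fb=0
11: 010010010111100001100110 → 0, fb=0
12: 100100101111000011001100 → 1, fb=0
13: 001001011110000110011000 → 0, fb=0
14: 010010111100001100110000 → 0, fb=0
15: 100101111000011001100000 → 1, fb=0
16: 001011110000110011000000 → 0, fb=1
17: 010111100001100110000001 → 0, fb=1
18: 101111000011001100000011 → 1, fb=1
19: 011110000110011000000111 → 0, fb=1
20: 111100001100110000001111 → 1, fb=1
21: 111000011001100000011111 → 1, fb=0
22: 110000110011000000111110 → 1, fb=0
23: 100001100110000001111100 → 1, fb=1
24: 000011001100000011111001 → 0, fb=1
25: 000110011000000111110011 → 0, fb=0
26: 001100110000001111100110 → 0, fb=1
27: 011001100000011111001101 → 0, fb=1
28: 110011000000111110011011 → 1, fb=1
29: 100110000001111100110111 → 1, fb=1
30: 001100000011111001101111 → 0, fb=1
31: 011000000111110011011111 → 0, fb=1
32: 110000001111100110111111 → 1, fb=0
33: 100000011111001101111110 → 1, fb=1
34: 000000111110011011111101 → 0, fb=0
35: 000001111100110111111010 → 0, fb=0
36: 000011111001101111110100 → 0, fb=1
37: 000111110011011111101001 → 0, fb=0
38: 001111100110111111010010 → 0, fb=0
39: 011111001101111110100100 → 0, fb=1
40: 111110011011111101001001 → 1, fb=0
41: 111100110111111010010010 → 1, fb=1
42: 111001101111110100100101 → 1, fb=0
43: 110011011111101001001010 → 1, fb=1
44: 100110111111010010010101 → 1, fb=1
45: 001101111110100100101011 → 0, fb=1
46: 011011111101001001010111 → 0, fb=0
47: 110111111010010010101110 → 1, fb=0
48: 101111110100100101011100 → 1, fb=1

0010010000001001001011110000110011000000111110011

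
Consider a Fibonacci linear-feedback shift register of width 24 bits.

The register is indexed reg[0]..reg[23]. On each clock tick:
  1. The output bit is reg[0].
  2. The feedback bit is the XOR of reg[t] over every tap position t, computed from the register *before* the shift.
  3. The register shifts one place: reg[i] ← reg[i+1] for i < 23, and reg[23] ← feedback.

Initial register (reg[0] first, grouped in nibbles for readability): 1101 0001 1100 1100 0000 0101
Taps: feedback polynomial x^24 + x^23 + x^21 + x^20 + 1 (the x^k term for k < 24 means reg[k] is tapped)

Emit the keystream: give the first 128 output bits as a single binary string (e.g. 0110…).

11010001110011000000010111011010001100011100000101000100101101111000111110001001111001100011001101100010111001110011101011100000

k : reg_k → out_k, fb_k
0: 110100011100110000000101 → 1, fb=1
1: 101000111001100000001011 → 1, fb=1
2: 010001110011000000010111 → 0, fb=0
3: 100011100110000000101110 → 1, fb=1
4: 000111001100000001011101 → 0, fb=1
5: 001110011000000010111011 → 0, fb=0
6: 011100110000000101110110 → 0, fb=1
7: 111001100000001011101101 → 1, fb=0
8: 110011000000010111011010 → 1, fb=0
9: 100110000000101110110100 → 1, fb=0
10: 001100000001011101101000 → 0, fb=1
11: 011000000010111011010001 → 0, fb=1
12: 110000000101110110100011 → 1, fb=0
13: 100000001011101101000110 → 1, fb=0
14: 000000010111011010001100 → 0, fb=0
15: 000000101110110100011000 → 0, fb=1
16: 000001011101101000110001 → 0, fb=1
17: 000010111011010001100011 → 0, fb=1
18: 000101110110100011000111 → 0, fb=0
19: 001011101101000110001110 → 0, fb=0
20: 010111011010001100011100 → 0, fb=0
21: 101110110100011000111000 → 1, fb=0
22: 011101101000110001110000 → 0, fb=0
23: 111011010001100011100000 → 1, fb=1
24: 110110100011000111000001 → 1, fb=0
25: 101101000110001110000010 → 1, fb=1
26: 011010001100011100000101 → 0, fb=0
27: 110100011000111000001010 → 1, fb=0
28: 101000110001110000010100 → 1, fb=0
29: 010001100011100000101000 → 0, fb=1
30: 100011000111000001010001 → 1, fb=0
31: 000110001110000010100010 → 0, fb=0
32: 001100011100000101000100 → 0, fb=1
33: 011000111000001010001001 → 0, fb=0
34: 110001110000010100010010 → 1, fb=1
35: 100011100000101000100101 → 1, fb=1
36: 000111000001010001001011 → 0, fb=0
37: 001110000010100010010110 → 0, fb=1
38: 011100000101000100101101 → 0, fb=1
39: 111000001010001001011011 → 1, fb=1
40: 110000010100010010110111 → 1, fb=1
41: 100000101000100101101111 → 1, fb=0
42: 000001010001001011011110 → 0, fb=0
43: 000010100010010110111100 → 0, fb=0
44: 000101000100101101111000 → 0, fb=1
45: 001010001001011011110001 → 0, fb=1
46: 010100010010110111100011 → 0, fb=1
47: 101000100101101111000111 → 1, fb=1
48: 010001001011011110001111 → 0, fb=1
49: 100010010110111100011111 → 1, fb=0
50: 000100101101111000111110 → 0, fb=0
51: 001001011011110001111100 → 0, fb=0
52: 010010110111100011111000 → 0, fb=1
53: 100101101111000111110001 → 1, fb=0
54: 001011011110001111100010 → 0, fb=0
55: 010110111100011111000100 → 0, fb=1
56: 101101111000111110001001 → 1, fb=1
57: 011011110001111100010011 → 0, fb=1
58: 110111100011111000100111 → 1, fb=1
59: 101111000111110001001111 → 1, fb=0
60: 011110001111100010011110 → 0, fb=0
61: 111100011111000100111100 → 1, fb=1
62: 111000111110001001111001 → 1, fb=1
63: 110001111100010011110011 → 1, fb=0
64: 100011111000100111100110 → 1, fb=0
65: 000111110001001111001100 → 0, fb=0
66: 001111100010011110011000 → 0, fb=1
67: 011111000100111100110001 → 0, fb=1
68: 111110001001111001100011 → 1, fb=0
69: 111100010011110011000110 → 1, fb=0
70: 111000100111100110001100 → 1, fb=1
71: 110001001111001100011001 → 1, fb=1
72: 100010011110011000110011 → 1, fb=0
73: 000100111100110001100110 → 0, fb=1
74: 001001111001100011001101 → 0, fb=1
75: 010011110011000110011011 → 0, fb=0
76: 100111100110001100110110 → 1, fb=0
77: 001111001100011001101100 → 0, fb=0
78: 011110011000110011011000 → 0, fb=1
79: 111100110001100110110001 → 1, fb=0
80: 111001100011001101100010 → 1, fb=1
81: 110011000110011011000101 → 1, fb=1
82: 100110001100110110001011 → 1, fb=1
83: 001100011001101100010111 → 0, fb=0
84: 011000110011011000101110 → 0, fb=0
85: 110001100110110001011100 → 1, fb=1
86: 100011001101100010111001 → 1, fb=1
87: 000110011011000101110011 → 0, fb=1
88: 001100110110001011100111 → 0, fb=0
89: 011001101100010111001110 → 0, fb=0
90: 110011011000101110011100 → 1, fb=1
91: 100110110001011100111001 → 1, fb=1
92: 001101100010111001110011 → 0, fb=1
93: 011011000101110011100111 → 0, fb=0
94: 110110001011100111001110 → 1, fb=1
95: 101100010111001110011101 → 1, fb=0
96: 011000101110011100111010 → 0, fb=1
97: 110001011100111001110101 → 1, fb=1
98: 100010111001110011101011 → 1, fb=1
99: 000101110011100111010111 → 0, fb=0
100: 001011100111001110101110 → 0, fb=0
101: 010111001110011101011100 → 0, fb=0
102: 101110011100111010111000 → 1, fb=0
103: 011100111001110101110000 → 0, fb=0
104: 111001110011101011100000 → 1, fb=1
105: 110011100111010111000001 → 1, fb=0
106: 100111001110101110000010 → 1, fb=1
107: 001110011101011100000101 → 0, fb=0
108: 011100111010111000001010 → 0, fb=1
109: 111001110101110000010101 → 1, fb=1
110: 110011101011100000101011 → 1, fb=1
111: 100111010111000001010111 → 1, fb=1
112: 001110101110000010101111 → 0, fb=1
113: 011101011100000101011111 → 0, fb=1
114: 111010111000001010111111 → 1, fb=0
115: 110101110000010101111110 → 1, fb=1
116: 101011100000101011111101 → 1, fb=0
117: 010111000001010111111010 → 0, fb=1
118: 101110000010101111110101 → 1, fb=1
119: 011100000101011111101011 → 0, fb=0
120: 111000001010111111010110 → 1, fb=0
121: 110000010101111110101100 → 1, fb=1
122: 100000101011111101011001 → 1, fb=1
123: 000001010111111010110011 → 0, fb=1
124: 000010101111110101100111 → 0, fb=0
125: 000101011111101011001110 → 0, fb=0
126: 001010111111010110011100 → 0, fb=0
127: 010101111110101100111000 → 0, fb=1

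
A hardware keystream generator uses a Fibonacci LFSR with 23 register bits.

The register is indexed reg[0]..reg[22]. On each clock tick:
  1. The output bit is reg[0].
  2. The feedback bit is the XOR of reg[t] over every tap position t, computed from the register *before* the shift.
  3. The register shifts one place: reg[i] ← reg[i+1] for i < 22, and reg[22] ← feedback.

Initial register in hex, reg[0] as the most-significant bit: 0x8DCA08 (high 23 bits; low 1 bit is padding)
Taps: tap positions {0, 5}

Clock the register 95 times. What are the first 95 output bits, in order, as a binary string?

tick  register→output (feedback)
  0  10001101110010100000100→1 (0)
  1  00011011100101000001000→0 (0)
  2  00110111001010000010000→0 (1)
  3  01101110010100000100001→0 (1)
  4  11011100101000001000011→1 (0)
  5  10111001010000010000110→1 (1)
  6  01110010100000100001101→0 (0)
  7  11100101000001000011010→1 (0)
  8  11001010000010000110100→1 (1)
  9  10010100000100001101001→1 (0)
 10  00101000001000011010010→0 (0)
 11  01010000010000110100100→0 (0)
 12  10100000100001101001000→1 (1)
 13  01000001000011010010001→0 (0)
 14  10000010000110100100010→1 (1)
 15  00000100001101001000101→0 (1)
 16  00001000011010010001011→0 (0)
 17  00010000110100100010110→0 (0)
 18  00100001101001000101100→0 (0)
 19  01000011010010001011000→0 (0)
 20  10000110100100010110000→1 (0)
 21  00001101001000101100000→0 (1)
 22  00011010010001011000001→0 (0)
 23  00110100100010110000010→0 (1)
 24  01101001000101100000101→0 (0)
 25  11010010001011000001010→1 (1)
 26  10100100010110000010101→1 (0)
 27  01001000101100000101010→0 (0)
 28  10010001011000001010100→1 (1)
 29  00100010110000010101001→0 (0)
 30  01000101100000101010010→0 (1)
 31  10001011000001010100101→1 (1)
 32  00010110000010101001011→0 (1)
 33  00101100000101010010111→0 (1)
 34  01011000001010100101111→0 (0)
 35  10110000010101001011110→1 (1)
 36  01100000101010010111101→0 (0)
 37  11000001010100101111010→1 (1)
 38  10000010101001011110101→1 (1)
 39  00000101010010111101011→0 (1)
 40  00001010100101111010111→0 (0)
 41  00010101001011110101110→0 (1)
 42  00101010010111101011101→0 (0)
 43  01010100101111010111010→0 (1)
 44  10101001011110101110101→1 (1)
 45  01010010111101011101011→0 (0)
 46  10100101111010111010110→1 (0)
 47  01001011110101110101100→0 (0)
 48  10010111101011101011000→1 (0)
 49  00101111010111010110000→0 (1)
 50  01011110101110101100001→0 (1)
 51  10111101011101011000011→1 (0)
 52  01111010111010110000110→0 (0)
 53  11110101110101100001100→1 (0)
 54  11101011101011000011000→1 (1)
 55  11010111010110000110001→1 (0)
 56  10101110101100001100010→1 (0)
 57  01011101011000011000100→0 (1)
 58  10111010110000110001001→1 (1)
 59  01110101100001100010011→0 (1)
 60  11101011000011000100111→1 (1)
 61  11010110000110001001111→1 (0)
 62  10101100001100010011110→1 (0)
 63  01011000011000100111100→0 (0)
 64  10110000110001001111000→1 (1)
 65  01100001100010011110001→0 (0)
 66  11000011000100111100010→1 (1)
 67  10000110001001111000101→1 (0)
 68  00001100010011110001010→0 (1)
 69  00011000100111100010101→0 (0)
 70  00110001001111000101010→0 (0)
 71  01100010011110001010100→0 (0)
 72  11000100111100010101000→1 (0)
 73  10001001111000101010000→1 (1)
 74  00010011110001010100001→0 (0)
 75  00100111100010101000010→0 (1)
 76  01001111000101010000101→0 (1)
 77  10011110001010100001011→1 (0)
 78  00111100010101000010110→0 (1)
 79  01111000101010000101101→0 (0)
 80  11110001010100001011010→1 (1)
 81  11100010101000010110101→1 (1)
 82  11000101010000101101011→1 (0)
 83  10001010100001011010110→1 (1)
 84  00010101000010110101101→0 (1)
 85  00101010000101101011011→0 (0)
 86  01010100001011010110110→0 (1)
 87  10101000010110101101101→1 (1)
 88  01010000101101011011011→0 (0)
 89  10100001011010110110110→1 (1)
 90  01000010110101101101101→0 (0)
 91  10000101101011011011010→1 (0)
 92  00001011010110110110100→0 (0)
 93  00010110101101101101000→0 (1)
 94  00101101011011011010001→0 (1)

10001101110010100000100001101001000101100000101010010111101011101011000011000100111100010101000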